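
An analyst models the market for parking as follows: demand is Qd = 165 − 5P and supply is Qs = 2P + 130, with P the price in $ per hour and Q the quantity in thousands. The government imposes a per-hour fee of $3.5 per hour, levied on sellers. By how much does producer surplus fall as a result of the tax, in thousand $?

Producer surplus falls by $343.75 thousand.

Before the tax: set 165 − 5P = 2P + 130 → P* = $5, Q* = 140.
With the tax collected from sellers, supply shifts: Qs = 2(P − 3.5) + 130.
Solving gives Q = 135 with buyers paying $6 and sellers receiving $2.5 (the $3.5 wedge).
ΔPS is the trapezoid between Q = 135 and Q = 140 of height $2.5: ½ · (140 + 135) · 2.5 = $343.75.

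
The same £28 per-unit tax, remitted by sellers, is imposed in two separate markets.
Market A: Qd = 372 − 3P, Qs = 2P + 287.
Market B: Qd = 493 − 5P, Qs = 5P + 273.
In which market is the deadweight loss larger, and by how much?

Market A: pre-tax P* = £17, Q* = 321; post-tax Q = 287.4; deadweight loss = £470.4.
Market B: pre-tax P* = £22, Q* = 383; post-tax Q = 313; deadweight loss = £980.
Difference: £470.4 vs £980 → market B is larger by £509.6.

Market B, by £509.6.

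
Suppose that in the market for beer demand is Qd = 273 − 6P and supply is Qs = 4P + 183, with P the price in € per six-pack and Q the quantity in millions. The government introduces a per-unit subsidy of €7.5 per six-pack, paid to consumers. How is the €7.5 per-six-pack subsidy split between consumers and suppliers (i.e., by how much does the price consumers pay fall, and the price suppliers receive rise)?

Without the subsidy, 273 − 6P = 4P + 183 gives 10P = 90, so P* = €9 and Q* = 219.
With a per-unit subsidy paid to consumers, each effectively pays P − 7.5, so demand becomes Qd = 273 − 6(P − 7.5).
Solving gives Q = 237 with consumers paying €6 and suppliers receiving €13.5 (the €7.5 wedge).
Gain to consumers: €3; to suppliers: €4.5. (They sum to €7.5.)

Consumers gain €3 per six-pack; suppliers gain €4.5 per six-pack.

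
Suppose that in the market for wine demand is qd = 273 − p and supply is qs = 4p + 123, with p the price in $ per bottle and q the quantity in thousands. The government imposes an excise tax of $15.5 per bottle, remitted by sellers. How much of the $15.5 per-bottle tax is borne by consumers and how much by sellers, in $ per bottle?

Before the tax: set 273 − p = 4p + 123 → p* = $30, q* = 243.
With the tax collected from sellers, supply shifts: qs = 4(p − 15.5) + 123.
New equilibrium: consumers pay $42.4, sellers receive $26.9, q = 230.6. (Wedge: pb − ps = 15.5.)
Burden on consumers: $12.4; on sellers: $3.1. (They sum to $15.5.)

Consumers bear $12.4 per bottle; sellers bear $3.1 per bottle.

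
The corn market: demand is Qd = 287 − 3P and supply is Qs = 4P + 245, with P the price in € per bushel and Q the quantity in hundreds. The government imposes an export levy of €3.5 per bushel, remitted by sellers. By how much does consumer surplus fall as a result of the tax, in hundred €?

Before the tax: set 287 − 3P = 4P + 245 → P* = €6, Q* = 269.
With the tax collected from sellers, supply shifts: Qs = 4(P − 3.5) + 245.
New equilibrium: buyers pay €8, sellers receive €4.5, Q = 263. (Wedge: Pb − Ps = 3.5.)
ΔCS is the trapezoid between Q = 263 and Q = 269 of height €2: ½ · (269 + 263) · 2 = €532.

Consumer surplus falls by €532 hundred.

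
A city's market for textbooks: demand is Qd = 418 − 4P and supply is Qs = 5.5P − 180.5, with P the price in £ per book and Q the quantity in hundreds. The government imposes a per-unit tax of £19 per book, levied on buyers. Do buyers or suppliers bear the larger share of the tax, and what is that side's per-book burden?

Buyers bear the larger share: £11 per book.

Before the tax: set 418 − 4P = 5.5P − 180.5 → P* = £63, Q* = 166.
With the tax collected from buyers, demand (in seller-price terms) shifts: Qd = 418 − 4(P + 19).
Solving gives Q = 122 with buyers paying £74 and suppliers receiving £55 (the £19 wedge).
Per-book burden: buyers £11, suppliers £8.
Buyers take the larger share because demand is less price-elastic here (demand slope 4 vs supply slope 5.5).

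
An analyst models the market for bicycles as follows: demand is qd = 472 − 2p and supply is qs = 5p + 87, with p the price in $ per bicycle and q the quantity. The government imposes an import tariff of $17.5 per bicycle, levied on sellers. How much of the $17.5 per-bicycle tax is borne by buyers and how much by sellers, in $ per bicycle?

Without the tax, 472 − 2p = 5p + 87 gives 7p = 385, so p* = $55 and q* = 362.
With the tax collected from sellers, supply shifts: qs = 5(p − 17.5) + 87.
Solving gives q = 337 with buyers paying $67.5 and sellers receiving $50 (the $17.5 wedge).
Burden on buyers: $12.5; on sellers: $5. (They sum to $17.5.)

Buyers bear $12.5 per bicycle; sellers bear $5 per bicycle.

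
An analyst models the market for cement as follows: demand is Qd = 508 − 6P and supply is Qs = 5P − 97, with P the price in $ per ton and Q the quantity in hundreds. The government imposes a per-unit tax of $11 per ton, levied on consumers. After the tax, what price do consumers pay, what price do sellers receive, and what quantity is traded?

Before the tax: set 508 − 6P = 5P − 97 → P* = $55, Q* = 178.
With the tax collected from consumers, demand (in seller-price terms) shifts: Qd = 508 − 6(P + 11).
New equilibrium: consumers pay $60, sellers receive $49, Q = 148. (Wedge: Pb − Ps = 11.)
The less price-elastic side of the market bears the larger share of a per-unit tax.

Consumers pay $60; sellers receive $49; quantity = 148.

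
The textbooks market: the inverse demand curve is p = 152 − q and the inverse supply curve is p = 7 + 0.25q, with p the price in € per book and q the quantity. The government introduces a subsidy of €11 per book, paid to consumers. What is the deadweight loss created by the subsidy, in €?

Rewrite in direct form: qd = 152 − p and qs = 4p − 28.
Without the subsidy, 152 − p = 4p − 28 gives 5p = 180, so p* = €36 and q* = 116.
With a per-unit subsidy paid to consumers, each effectively pays p − 11, so demand becomes qd = 152 − (p − 11).
Solving gives q = 124.8 with consumers paying €27.2 and sellers receiving €38.2 (the €11 wedge).
Quantity rises by |ΔQ| = |116 − 124.8| = 8.8.
DWL = ½ · t · |ΔQ| = ½ · 11 · 8.8 = €48.4.

Deadweight loss = €48.4.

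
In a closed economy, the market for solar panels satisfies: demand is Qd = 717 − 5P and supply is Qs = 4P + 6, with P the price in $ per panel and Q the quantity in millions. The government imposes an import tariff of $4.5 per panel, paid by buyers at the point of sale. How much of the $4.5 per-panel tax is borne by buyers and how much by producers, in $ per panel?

Buyers bear $2 per panel; producers bear $2.5 per panel.

Without the tax, 717 − 5P = 4P + 6 gives 9P = 711, so P* = $79 and Q* = 322.
With the tax collected from buyers, demand (in seller-price terms) shifts: Qd = 717 − 5(P + 4.5).
Solving gives Q = 312 with buyers paying $81 and producers receiving $76.5 (the $4.5 wedge).
Burden on buyers: $2; on producers: $2.5. (They sum to $4.5.)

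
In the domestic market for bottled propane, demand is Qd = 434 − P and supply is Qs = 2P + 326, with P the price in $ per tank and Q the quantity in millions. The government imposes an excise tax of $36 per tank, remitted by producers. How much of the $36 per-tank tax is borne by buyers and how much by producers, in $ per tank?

Before the tax: set 434 − P = 2P + 326 → P* = $36, Q* = 398.
With the tax collected from producers, supply shifts: Qs = 2(P − 36) + 326.
New equilibrium: buyers pay $60, producers receive $24, Q = 374. (Wedge: Pb − Ps = 36.)
Burden on buyers: $24; on producers: $12. (They sum to $36.)
The less price-elastic side of the market bears the larger share of a per-unit tax.

Buyers bear $24 per tank; producers bear $12 per tank.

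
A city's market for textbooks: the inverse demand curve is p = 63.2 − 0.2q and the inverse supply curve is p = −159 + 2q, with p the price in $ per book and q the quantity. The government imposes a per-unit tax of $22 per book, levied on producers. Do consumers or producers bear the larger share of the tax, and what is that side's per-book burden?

Inverting to q(p) form: qd = 316 − 5p; qs = 0.5p + 79.5.
Before the tax: set 316 − 5p = 0.5p + 79.5 → p* = $43, q* = 101.
With the tax collected from producers, supply shifts: qs = 0.5(p − 22) + 79.5.
New equilibrium: consumers pay $45, producers receive $23, q = 91. (Wedge: pb − ps = 22.)
Per-book burden: consumers $2, producers $20.
Producers take the larger share because supply is less price-elastic here (demand slope 5 vs supply slope 0.5).
The less price-elastic side of the market bears the larger share of a per-unit tax.

Producers bear the larger share: $20 per book.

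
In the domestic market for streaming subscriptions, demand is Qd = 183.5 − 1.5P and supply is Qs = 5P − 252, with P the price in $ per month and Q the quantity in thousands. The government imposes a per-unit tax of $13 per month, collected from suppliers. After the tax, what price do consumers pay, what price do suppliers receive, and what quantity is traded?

Consumers pay $77; suppliers receive $64; quantity = 68.

Without the tax, 183.5 − 1.5P = 5P − 252 gives 6.5P = 435.5, so P* = $67 and Q* = 83.
With the tax collected from suppliers, supply shifts: Qs = 5(P − 13) − 252.
New equilibrium: consumers pay $77, suppliers receive $64, Q = 68. (Wedge: Pb − Ps = 13.)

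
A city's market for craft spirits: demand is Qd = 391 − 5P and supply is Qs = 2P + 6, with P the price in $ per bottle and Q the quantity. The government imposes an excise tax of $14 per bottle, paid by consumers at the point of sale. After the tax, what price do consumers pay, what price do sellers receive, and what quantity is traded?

Consumers pay $59; sellers receive $45; quantity = 96.

Without the tax, 391 − 5P = 2P + 6 gives 7P = 385, so P* = $55 and Q* = 116.
With the tax collected from consumers, demand (in seller-price terms) shifts: Qd = 391 − 5(P + 14).
Solving gives Q = 96 with consumers paying $59 and sellers receiving $45 (the $14 wedge).
The less price-elastic side of the market bears the larger share of a per-unit tax.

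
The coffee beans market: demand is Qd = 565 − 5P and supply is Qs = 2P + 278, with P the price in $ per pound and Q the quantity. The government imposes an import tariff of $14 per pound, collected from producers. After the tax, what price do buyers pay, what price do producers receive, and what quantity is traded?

Before the tax: set 565 − 5P = 2P + 278 → P* = $41, Q* = 360.
With the tax collected from producers, supply shifts: Qs = 2(P − 14) + 278.
New equilibrium: buyers pay $45, producers receive $31, Q = 340. (Wedge: Pb − Ps = 14.)

Buyers pay $45; producers receive $31; quantity = 340.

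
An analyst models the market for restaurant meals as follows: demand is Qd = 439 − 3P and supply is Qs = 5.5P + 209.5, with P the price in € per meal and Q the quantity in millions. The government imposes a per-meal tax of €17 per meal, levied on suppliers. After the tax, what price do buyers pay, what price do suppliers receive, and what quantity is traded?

Without the tax, 439 − 3P = 5.5P + 209.5 gives 8.5P = 229.5, so P* = €27 and Q* = 358.
With the tax collected from suppliers, supply shifts: Qs = 5.5(P − 17) + 209.5.
Solving gives Q = 325 with buyers paying €38 and suppliers receiving €21 (the €17 wedge).
The less price-elastic side of the market bears the larger share of a per-unit tax.

Buyers pay €38; suppliers receive €21; quantity = 325.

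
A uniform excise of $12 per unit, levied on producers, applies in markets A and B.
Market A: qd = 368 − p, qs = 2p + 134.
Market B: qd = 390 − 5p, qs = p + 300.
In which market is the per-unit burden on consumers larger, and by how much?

Market A: pre-tax p* = $78, q* = 290; post-tax q = 282; per-unit burden on consumers = $8.
Market B: pre-tax p* = $15, q* = 315; post-tax q = 305; per-unit burden on consumers = $2.
Difference: $8 vs $2 → market A is larger by $6.

Market A, by $6.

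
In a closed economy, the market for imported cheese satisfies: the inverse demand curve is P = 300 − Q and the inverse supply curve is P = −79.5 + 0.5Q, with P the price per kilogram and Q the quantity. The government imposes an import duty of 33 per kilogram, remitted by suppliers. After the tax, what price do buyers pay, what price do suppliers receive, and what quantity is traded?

Inverting to Q(P) form: Qd = 300 − P; Qs = 2P + 159.
Before the tax: set 300 − P = 2P + 159 → P* = 47, Q* = 253.
With the tax collected from suppliers, supply shifts: Qs = 2(P − 33) + 159.
New equilibrium: buyers pay 69, suppliers receive 36, Q = 231. (Wedge: Pb − Ps = 33.)

Buyers pay 69; suppliers receive 36; quantity = 231.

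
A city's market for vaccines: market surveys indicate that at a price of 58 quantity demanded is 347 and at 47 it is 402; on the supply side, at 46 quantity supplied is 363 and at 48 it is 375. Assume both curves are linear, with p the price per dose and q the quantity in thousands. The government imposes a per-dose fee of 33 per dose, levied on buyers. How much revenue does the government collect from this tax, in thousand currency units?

Tax revenue = 9801 thousand.

Demand slope: (402 − 347)/(47 − 58) = -5, so qd = 637 − 5p.
Supply slope: (375 − 363)/(48 − 46) = 6, so qs = 6p + 87.
Before the tax: set 637 − 5p = 6p + 87 → p* = 50, q* = 387.
With the tax collected from buyers, demand (in seller-price terms) shifts: qd = 637 − 5(p + 33).
Solving gives q = 297 with buyers paying 68 and suppliers receiving 35 (the 33 wedge).
Revenue = t · Q = 33 · 297 = 9801.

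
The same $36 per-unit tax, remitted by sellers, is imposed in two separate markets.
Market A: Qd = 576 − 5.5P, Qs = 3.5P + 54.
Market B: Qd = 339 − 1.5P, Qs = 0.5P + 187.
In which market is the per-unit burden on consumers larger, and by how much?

Market A, by $5.

Market A: pre-tax P* = $58, Q* = 257; post-tax Q = 180; per-unit burden on consumers = $14.
Market B: pre-tax P* = $76, Q* = 225; post-tax Q = 211.5; per-unit burden on consumers = $9.
Difference: $14 vs $9 → market A is larger by $5.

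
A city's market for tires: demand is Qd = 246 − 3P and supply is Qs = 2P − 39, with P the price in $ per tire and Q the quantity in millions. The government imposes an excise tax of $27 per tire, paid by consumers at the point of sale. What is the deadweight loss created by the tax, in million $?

Before the tax: set 246 − 3P = 2P − 39 → P* = $57, Q* = 75.
With the tax collected from consumers, demand (in seller-price terms) shifts: Qd = 246 − 3(P + 27).
Solving gives Q = 42.6 with consumers paying $67.8 and producers receiving $40.8 (the $27 wedge).
Quantity falls by |ΔQ| = |75 − 42.6| = 32.4.
DWL = ½ · t · |ΔQ| = ½ · 27 · 32.4 = $437.4.

Deadweight loss = $437.4 million.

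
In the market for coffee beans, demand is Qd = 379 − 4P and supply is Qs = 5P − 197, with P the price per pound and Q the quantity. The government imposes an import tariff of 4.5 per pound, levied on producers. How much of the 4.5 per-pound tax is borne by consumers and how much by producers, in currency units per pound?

Without the tax, 379 − 4P = 5P − 197 gives 9P = 576, so P* = 64 and Q* = 123.
With the tax collected from producers, supply shifts: Qs = 5(P − 4.5) − 197.
Solving gives Q = 113 with consumers paying 66.5 and producers receiving 62 (the 4.5 wedge).
Burden on consumers: 2.5; on producers: 2. (They sum to 4.5.)

Consumers bear 2.5 per pound; producers bear 2 per pound.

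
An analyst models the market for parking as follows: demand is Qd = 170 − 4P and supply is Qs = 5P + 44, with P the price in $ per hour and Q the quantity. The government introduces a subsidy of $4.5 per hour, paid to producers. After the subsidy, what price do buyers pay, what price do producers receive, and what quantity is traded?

Before the subsidy: set 170 − 4P = 5P + 44 → P* = $14, Q* = 114.
With a per-unit subsidy paid to producers, each receives P + 4.5 per unit sold, so supply becomes Qs = 5(P + 4.5) + 44.
Solving gives Q = 124 with buyers paying $11.5 and producers receiving $16 (the $4.5 wedge).

Buyers pay $11.5; producers receive $16; quantity = 124.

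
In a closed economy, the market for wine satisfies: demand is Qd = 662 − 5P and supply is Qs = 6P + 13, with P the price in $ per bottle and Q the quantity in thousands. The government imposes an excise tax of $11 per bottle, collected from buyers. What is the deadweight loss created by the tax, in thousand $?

Deadweight loss = $165 thousand.

Without the tax, 662 − 5P = 6P + 13 gives 11P = 649, so P* = $59 and Q* = 367.
With the tax collected from buyers, demand (in seller-price terms) shifts: Qd = 662 − 5(P + 11).
Solving gives Q = 337 with buyers paying $65 and producers receiving $54 (the $11 wedge).
Quantity falls by |ΔQ| = |367 − 337| = 30.
DWL = ½ · t · |ΔQ| = ½ · 11 · 30 = $165.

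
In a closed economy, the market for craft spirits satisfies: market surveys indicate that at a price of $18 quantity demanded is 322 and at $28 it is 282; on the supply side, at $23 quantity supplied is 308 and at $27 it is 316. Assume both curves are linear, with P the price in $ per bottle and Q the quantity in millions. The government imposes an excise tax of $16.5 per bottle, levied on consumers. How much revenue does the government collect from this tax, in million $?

Tax revenue = $4686 million.

Demand slope: (282 − 322)/(28 − 18) = -4, so Qd = 394 − 4P.
Supply slope: (316 − 308)/(27 − 23) = 2, so Qs = 2P + 262.
Without the tax, 394 − 4P = 2P + 262 gives 6P = 132, so P* = $22 and Q* = 306.
With the tax collected from consumers, demand (in seller-price terms) shifts: Qd = 394 − 4(P + 16.5).
Solving gives Q = 284 with consumers paying $27.5 and producers receiving $11 (the $16.5 wedge).
Revenue = t · Q = 16.5 · 284 = $4686.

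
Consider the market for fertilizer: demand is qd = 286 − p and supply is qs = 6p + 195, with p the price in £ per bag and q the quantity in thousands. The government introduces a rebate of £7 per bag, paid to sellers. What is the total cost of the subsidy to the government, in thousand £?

Government outlay = £1953 thousand.

Before the subsidy: set 286 − p = 6p + 195 → p* = £13, q* = 273.
With a per-unit subsidy paid to sellers, each receives p + 7 per unit sold, so supply becomes qs = 6(p + 7) + 195.
New equilibrium: buyers pay £7, sellers receive £14, q = 279. (Wedge: pb − ps = −7.)
Outlay = t · Q = 7 · 279 = £1953.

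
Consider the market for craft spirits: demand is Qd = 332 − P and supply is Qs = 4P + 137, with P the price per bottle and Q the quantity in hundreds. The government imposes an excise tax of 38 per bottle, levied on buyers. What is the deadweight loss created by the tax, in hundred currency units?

Deadweight loss = 577.6 hundred.

Without the tax, 332 − P = 4P + 137 gives 5P = 195, so P* = 39 and Q* = 293.
With the tax collected from buyers, demand (in seller-price terms) shifts: Qd = 332 − (P + 38).
New equilibrium: buyers pay 69.4, suppliers receive 31.4, Q = 262.6. (Wedge: Pb − Ps = 38.)
Quantity falls by |ΔQ| = |293 − 262.6| = 30.4.
DWL = ½ · t · |ΔQ| = ½ · 38 · 30.4 = 577.6.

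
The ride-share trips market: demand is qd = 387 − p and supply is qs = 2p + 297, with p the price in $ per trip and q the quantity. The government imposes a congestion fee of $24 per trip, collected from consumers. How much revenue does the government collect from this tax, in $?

Tax revenue = $8184.

Before the tax: set 387 − p = 2p + 297 → p* = $30, q* = 357.
With the tax collected from consumers, demand (in seller-price terms) shifts: qd = 387 − (p + 24).
Solving gives q = 341 with consumers paying $46 and producers receiving $22 (the $24 wedge).
Revenue = t · Q = 24 · 341 = $8184.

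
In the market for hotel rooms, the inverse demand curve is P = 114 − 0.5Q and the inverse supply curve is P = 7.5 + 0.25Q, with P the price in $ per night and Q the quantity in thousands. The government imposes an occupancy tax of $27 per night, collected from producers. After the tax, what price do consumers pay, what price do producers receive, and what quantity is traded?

Consumers pay $61; producers receive $34; quantity = 106.

Rewrite in direct form: Qd = 228 − 2P and Qs = 4P − 30.
Without the tax, 228 − 2P = 4P − 30 gives 6P = 258, so P* = $43 and Q* = 142.
With the tax collected from producers, supply shifts: Qs = 4(P − 27) − 30.
Solving gives Q = 106 with consumers paying $61 and producers receiving $34 (the $27 wedge).
The less price-elastic side of the market bears the larger share of a per-unit tax.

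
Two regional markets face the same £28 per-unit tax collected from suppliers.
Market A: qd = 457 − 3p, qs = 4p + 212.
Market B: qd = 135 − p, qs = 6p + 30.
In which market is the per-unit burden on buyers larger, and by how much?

Market A: pre-tax p* = £35, q* = 352; post-tax q = 304; per-unit burden on buyers = £16.
Market B: pre-tax p* = £15, q* = 120; post-tax q = 96; per-unit burden on buyers = £24.
Difference: £16 vs £24 → market B is larger by £8.

Market B, by £8.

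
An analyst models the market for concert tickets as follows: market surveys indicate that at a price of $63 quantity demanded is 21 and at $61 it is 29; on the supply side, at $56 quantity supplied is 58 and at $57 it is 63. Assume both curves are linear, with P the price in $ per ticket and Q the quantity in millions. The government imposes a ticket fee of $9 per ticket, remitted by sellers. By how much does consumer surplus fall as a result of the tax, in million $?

Consumer surplus falls by $215 million.

Demand slope: (29 − 21)/(61 − 63) = -4, so Qd = 273 − 4P.
Supply slope: (63 − 58)/(57 − 56) = 5, so Qs = 5P − 222.
Without the tax, 273 − 4P = 5P − 222 gives 9P = 495, so P* = $55 and Q* = 53.
With the tax collected from sellers, supply shifts: Qs = 5(P − 9) − 222.
Solving gives Q = 33 with buyers paying $60 and sellers receiving $51 (the $9 wedge).
ΔCS is the trapezoid between Q = 33 and Q = 53 of height $5: ½ · (53 + 33) · 5 = $215.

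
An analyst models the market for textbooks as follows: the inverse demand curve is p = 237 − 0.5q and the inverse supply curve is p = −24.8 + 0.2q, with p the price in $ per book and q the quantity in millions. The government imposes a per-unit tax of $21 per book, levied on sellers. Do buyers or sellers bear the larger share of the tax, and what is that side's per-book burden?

Rewrite in direct form: qd = 474 − 2p and qs = 5p + 124.
Before the tax: set 474 − 2p = 5p + 124 → p* = $50, q* = 374.
With the tax collected from sellers, supply shifts: qs = 5(p − 21) + 124.
Solving gives q = 344 with buyers paying $65 and sellers receiving $44 (the $21 wedge).
Per-book burden: buyers $15, sellers $6.
Buyers take the larger share because demand is less price-elastic here (demand slope 2 vs supply slope 5).

Buyers bear the larger share: $15 per book.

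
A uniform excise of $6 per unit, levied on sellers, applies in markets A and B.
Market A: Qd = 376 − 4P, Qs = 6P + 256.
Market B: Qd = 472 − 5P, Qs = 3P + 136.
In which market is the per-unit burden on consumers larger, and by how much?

Market A, by $1.35.

Market A: pre-tax P* = $12, Q* = 328; post-tax Q = 313.6; per-unit burden on consumers = $3.6.
Market B: pre-tax P* = $42, Q* = 262; post-tax Q = 250.75; per-unit burden on consumers = $2.25.
Difference: $3.6 vs $2.25 → market A is larger by $1.35.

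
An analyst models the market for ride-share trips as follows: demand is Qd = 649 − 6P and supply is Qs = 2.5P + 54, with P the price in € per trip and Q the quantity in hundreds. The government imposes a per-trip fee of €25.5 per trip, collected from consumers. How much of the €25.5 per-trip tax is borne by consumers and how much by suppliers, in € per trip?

Before the tax: set 649 − 6P = 2.5P + 54 → P* = €70, Q* = 229.
With the tax collected from consumers, demand (in seller-price terms) shifts: Qd = 649 − 6(P + 25.5).
New equilibrium: consumers pay €77.5, suppliers receive €52, Q = 184. (Wedge: Pb − Ps = 25.5.)
Burden on consumers: €7.5; on suppliers: €18. (They sum to €25.5.)

Consumers bear €7.5 per trip; suppliers bear €18 per trip.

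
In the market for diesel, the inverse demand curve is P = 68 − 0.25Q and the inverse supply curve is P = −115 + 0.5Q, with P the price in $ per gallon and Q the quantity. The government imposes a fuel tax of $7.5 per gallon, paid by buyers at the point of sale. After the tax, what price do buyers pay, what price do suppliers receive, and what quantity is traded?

Buyers pay $9.5; suppliers receive $2; quantity = 234.

Inverting to Q(P) form: Qd = 272 − 4P; Qs = 2P + 230.
Without the tax, 272 − 4P = 2P + 230 gives 6P = 42, so P* = $7 and Q* = 244.
With the tax collected from buyers, demand (in seller-price terms) shifts: Qd = 272 − 4(P + 7.5).
Solving gives Q = 234 with buyers paying $9.5 and suppliers receiving $2 (the $7.5 wedge).
The less price-elastic side of the market bears the larger share of a per-unit tax.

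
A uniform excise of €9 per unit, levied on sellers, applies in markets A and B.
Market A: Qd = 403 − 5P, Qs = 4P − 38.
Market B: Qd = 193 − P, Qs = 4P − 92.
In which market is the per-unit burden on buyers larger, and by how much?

Market B, by €3.2.

Market A: pre-tax P* = €49, Q* = 158; post-tax Q = 138; per-unit burden on buyers = €4.
Market B: pre-tax P* = €57, Q* = 136; post-tax Q = 128.8; per-unit burden on buyers = €7.2.
Difference: €4 vs €7.2 → market B is larger by €3.2.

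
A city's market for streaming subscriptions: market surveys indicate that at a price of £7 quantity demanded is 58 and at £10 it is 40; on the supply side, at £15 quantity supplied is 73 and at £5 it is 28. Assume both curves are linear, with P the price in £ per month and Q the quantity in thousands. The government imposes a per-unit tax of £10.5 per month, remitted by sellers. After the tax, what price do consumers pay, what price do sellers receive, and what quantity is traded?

Demand slope: (40 − 58)/(10 − 7) = -6, so Qd = 100 − 6P.
Supply slope: (28 − 73)/(5 − 15) = 4.5, so Qs = 4.5P + 5.5.
Before the tax: set 100 − 6P = 4.5P + 5.5 → P* = £9, Q* = 46.
With the tax collected from sellers, supply shifts: Qs = 4.5(P − 10.5) + 5.5.
New equilibrium: consumers pay £13.5, sellers receive £3, Q = 19. (Wedge: Pb − Ps = 10.5.)
The less price-elastic side of the market bears the larger share of a per-unit tax.

Consumers pay £13.5; sellers receive £3; quantity = 19.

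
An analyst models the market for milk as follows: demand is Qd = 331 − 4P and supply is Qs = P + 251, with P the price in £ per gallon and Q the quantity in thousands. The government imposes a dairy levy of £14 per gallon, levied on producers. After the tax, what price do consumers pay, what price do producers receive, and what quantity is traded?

Without the tax, 331 − 4P = P + 251 gives 5P = 80, so P* = £16 and Q* = 267.
With the tax collected from producers, supply shifts: Qs = (P − 14) + 251.
New equilibrium: consumers pay £18.8, producers receive £4.8, Q = 255.8. (Wedge: Pb − Ps = 14.)
The less price-elastic side of the market bears the larger share of a per-unit tax.

Consumers pay £18.8; producers receive £4.8; quantity = 255.8.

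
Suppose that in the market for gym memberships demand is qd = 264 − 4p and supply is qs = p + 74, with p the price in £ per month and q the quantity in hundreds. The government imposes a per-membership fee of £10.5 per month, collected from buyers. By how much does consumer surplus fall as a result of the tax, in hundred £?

Without the tax, 264 − 4p = p + 74 gives 5p = 190, so p* = £38 and q* = 112.
With the tax collected from buyers, demand (in seller-price terms) shifts: qd = 264 − 4(p + 10.5).
New equilibrium: buyers pay £40.1, suppliers receive £29.6, q = 103.6. (Wedge: pb − ps = 10.5.)
ΔCS is the trapezoid between Q = 103.6 and Q = 112 of height £2.1: ½ · (112 + 103.6) · 2.1 = £226.38.

Consumer surplus falls by £226.38 hundred.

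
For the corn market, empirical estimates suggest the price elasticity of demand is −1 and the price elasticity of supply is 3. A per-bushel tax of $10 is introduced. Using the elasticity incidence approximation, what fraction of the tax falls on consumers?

Incidence ratio: consumers' share ≈ εs / (εs + |εd|) = 3 / (3 + 1) = 0.75.
Supply is the more elastic side, so consumers bear the larger share.

Consumers' share ≈ 0.75.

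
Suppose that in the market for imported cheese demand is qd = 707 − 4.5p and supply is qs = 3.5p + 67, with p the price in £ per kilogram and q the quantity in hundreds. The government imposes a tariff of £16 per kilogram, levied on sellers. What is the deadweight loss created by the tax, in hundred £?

Deadweight loss = £252 hundred.

Without the tax, 707 − 4.5p = 3.5p + 67 gives 8p = 640, so p* = £80 and q* = 347.
With the tax collected from sellers, supply shifts: qs = 3.5(p − 16) + 67.
New equilibrium: consumers pay £87, sellers receive £71, q = 315.5. (Wedge: pb − ps = 16.)
Quantity falls by |ΔQ| = |347 − 315.5| = 31.5.
DWL = ½ · t · |ΔQ| = ½ · 16 · 31.5 = £252.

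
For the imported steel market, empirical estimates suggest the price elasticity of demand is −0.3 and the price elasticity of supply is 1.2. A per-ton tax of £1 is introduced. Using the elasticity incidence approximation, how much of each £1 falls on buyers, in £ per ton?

Buyers bear ≈ £0.8 per ton.

Incidence ratio: buyers' share ≈ εs / (εs + |εd|) = 1.2 / (1.2 + 0.3) = 0.8.
So buyers bear ≈ 0.8 × £1 = £0.8; suppliers bear £0.2.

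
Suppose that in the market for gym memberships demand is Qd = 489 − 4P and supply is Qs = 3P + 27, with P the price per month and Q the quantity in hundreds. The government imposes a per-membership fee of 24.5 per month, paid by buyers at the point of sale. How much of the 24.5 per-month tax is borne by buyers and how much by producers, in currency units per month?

Without the tax, 489 − 4P = 3P + 27 gives 7P = 462, so P* = 66 and Q* = 225.
With the tax collected from buyers, demand (in seller-price terms) shifts: Qd = 489 − 4(P + 24.5).
Solving gives Q = 183 with buyers paying 76.5 and producers receiving 52 (the 24.5 wedge).
Burden on buyers: 10.5; on producers: 14. (They sum to 24.5.)
The less price-elastic side of the market bears the larger share of a per-unit tax.

Buyers bear 10.5 per month; producers bear 14 per month.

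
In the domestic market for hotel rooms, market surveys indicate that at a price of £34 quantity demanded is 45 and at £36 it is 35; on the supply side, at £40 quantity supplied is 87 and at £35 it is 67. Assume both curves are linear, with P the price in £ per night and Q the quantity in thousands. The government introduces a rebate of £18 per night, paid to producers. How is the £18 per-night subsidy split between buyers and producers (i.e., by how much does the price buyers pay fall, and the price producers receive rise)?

Buyers gain £8 per night; producers gain £10 per night.

Demand slope: (35 − 45)/(36 − 34) = -5, so Qd = 215 − 5P.
Supply slope: (67 − 87)/(35 − 40) = 4, so Qs = 4P − 73.
Before the subsidy: set 215 − 5P = 4P − 73 → P* = £32, Q* = 55.
With a per-unit subsidy paid to producers, each receives P + 18 per unit sold, so supply becomes Qs = 4(P + 18) − 73.
Solving gives Q = 95 with buyers paying £24 and producers receiving £42 (the £18 wedge).
Gain to buyers: £8; to producers: £10. (They sum to £18.)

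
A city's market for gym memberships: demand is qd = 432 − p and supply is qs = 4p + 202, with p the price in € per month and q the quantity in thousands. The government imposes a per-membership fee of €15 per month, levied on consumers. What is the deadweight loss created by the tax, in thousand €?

Deadweight loss = €90 thousand.

Before the tax: set 432 − p = 4p + 202 → p* = €46, q* = 386.
With the tax collected from consumers, demand (in seller-price terms) shifts: qd = 432 − (p + 15).
New equilibrium: consumers pay €58, suppliers receive €43, q = 374. (Wedge: pb − ps = 15.)
Quantity falls by |ΔQ| = |386 − 374| = 12.
DWL = ½ · t · |ΔQ| = ½ · 15 · 12 = €90.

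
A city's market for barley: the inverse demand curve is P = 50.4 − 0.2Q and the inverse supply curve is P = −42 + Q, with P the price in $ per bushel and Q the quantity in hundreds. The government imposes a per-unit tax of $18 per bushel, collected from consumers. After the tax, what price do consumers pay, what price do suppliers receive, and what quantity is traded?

Rewrite in direct form: Qd = 252 − 5P and Qs = P + 42.
Without the tax, 252 − 5P = P + 42 gives 6P = 210, so P* = $35 and Q* = 77.
With the tax collected from consumers, demand (in seller-price terms) shifts: Qd = 252 − 5(P + 18).
Solving gives Q = 62 with consumers paying $38 and suppliers receiving $20 (the $18 wedge).

Consumers pay $38; suppliers receive $20; quantity = 62.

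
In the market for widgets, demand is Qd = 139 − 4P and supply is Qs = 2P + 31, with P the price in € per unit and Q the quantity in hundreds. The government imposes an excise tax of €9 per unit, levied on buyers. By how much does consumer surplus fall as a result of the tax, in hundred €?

Consumer surplus falls by €183 hundred.

Without the tax, 139 − 4P = 2P + 31 gives 6P = 108, so P* = €18 and Q* = 67.
With the tax collected from buyers, demand (in seller-price terms) shifts: Qd = 139 − 4(P + 9).
New equilibrium: buyers pay €21, sellers receive €12, Q = 55. (Wedge: Pb − Ps = 9.)
ΔCS is the trapezoid between Q = 55 and Q = 67 of height €3: ½ · (67 + 55) · 3 = €183.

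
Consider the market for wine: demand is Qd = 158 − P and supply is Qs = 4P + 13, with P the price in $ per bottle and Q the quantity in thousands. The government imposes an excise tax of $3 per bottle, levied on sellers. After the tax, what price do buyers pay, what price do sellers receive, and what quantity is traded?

Buyers pay $31.4; sellers receive $28.4; quantity = 126.6.

Before the tax: set 158 − P = 4P + 13 → P* = $29, Q* = 129.
With the tax collected from sellers, supply shifts: Qs = 4(P − 3) + 13.
New equilibrium: buyers pay $31.4, sellers receive $28.4, Q = 126.6. (Wedge: Pb − Ps = 3.)
The less price-elastic side of the market bears the larger share of a per-unit tax.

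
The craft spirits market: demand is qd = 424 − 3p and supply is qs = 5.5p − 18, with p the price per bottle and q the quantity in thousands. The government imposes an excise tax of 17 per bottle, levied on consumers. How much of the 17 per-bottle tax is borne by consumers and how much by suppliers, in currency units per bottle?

Before the tax: set 424 − 3p = 5.5p − 18 → p* = 52, q* = 268.
With the tax collected from consumers, demand (in seller-price terms) shifts: qd = 424 − 3(p + 17).
New equilibrium: consumers pay 63, suppliers receive 46, q = 235. (Wedge: pb − ps = 17.)
Burden on consumers: 11; on suppliers: 6. (They sum to 17.)
The less price-elastic side of the market bears the larger share of a per-unit tax.

Consumers bear 11 per bottle; suppliers bear 6 per bottle.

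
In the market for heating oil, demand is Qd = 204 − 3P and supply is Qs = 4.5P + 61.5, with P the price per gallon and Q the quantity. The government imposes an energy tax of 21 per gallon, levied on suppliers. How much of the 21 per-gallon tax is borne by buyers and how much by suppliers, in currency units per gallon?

Buyers bear 12.6 per gallon; suppliers bear 8.4 per gallon.

Before the tax: set 204 − 3P = 4.5P + 61.5 → P* = 19, Q* = 147.
With the tax collected from suppliers, supply shifts: Qs = 4.5(P − 21) + 61.5.
Solving gives Q = 109.2 with buyers paying 31.6 and suppliers receiving 10.6 (the 21 wedge).
Burden on buyers: 12.6; on suppliers: 8.4. (They sum to 21.)
The less price-elastic side of the market bears the larger share of a per-unit tax.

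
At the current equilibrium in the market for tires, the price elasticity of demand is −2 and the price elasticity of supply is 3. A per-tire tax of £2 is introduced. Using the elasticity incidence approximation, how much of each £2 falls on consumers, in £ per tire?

Incidence ratio: consumers' share ≈ εs / (εs + |εd|) = 3 / (3 + 2) = 0.6.
So consumers bear ≈ 0.6 × £2 = £1.2; suppliers bear £0.8.

Consumers bear ≈ £1.2 per tire.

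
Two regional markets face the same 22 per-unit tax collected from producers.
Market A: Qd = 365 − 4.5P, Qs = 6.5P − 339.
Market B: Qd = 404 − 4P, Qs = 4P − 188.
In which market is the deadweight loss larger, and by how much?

Market A: pre-tax P* = 64, Q* = 77; post-tax Q = 18.5; deadweight loss = 643.5.
Market B: pre-tax P* = 74, Q* = 108; post-tax Q = 64; deadweight loss = 484.
Difference: 643.5 vs 484 → market A is larger by 159.5.

Market A, by 159.5.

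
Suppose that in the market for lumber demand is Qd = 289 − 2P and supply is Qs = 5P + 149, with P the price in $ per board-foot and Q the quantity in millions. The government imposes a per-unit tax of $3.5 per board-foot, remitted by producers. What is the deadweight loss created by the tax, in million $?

Before the tax: set 289 − 2P = 5P + 149 → P* = $20, Q* = 249.
With the tax collected from producers, supply shifts: Qs = 5(P − 3.5) + 149.
New equilibrium: buyers pay $22.5, producers receive $19, Q = 244. (Wedge: Pb − Ps = 3.5.)
Quantity falls by |ΔQ| = |249 − 244| = 5.
DWL = ½ · t · |ΔQ| = ½ · 3.5 · 5 = $8.75.

Deadweight loss = $8.75 million.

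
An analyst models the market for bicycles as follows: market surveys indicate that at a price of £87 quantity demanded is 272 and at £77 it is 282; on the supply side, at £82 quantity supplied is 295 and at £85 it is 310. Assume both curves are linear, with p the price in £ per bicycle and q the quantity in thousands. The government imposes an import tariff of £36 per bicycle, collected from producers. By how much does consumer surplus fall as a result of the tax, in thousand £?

Demand slope: (282 − 272)/(77 − 87) = -1, so qd = 359 − p.
Supply slope: (310 − 295)/(85 − 82) = 5, so qs = 5p − 115.
Before the tax: set 359 − p = 5p − 115 → p* = £79, q* = 280.
With the tax collected from producers, supply shifts: qs = 5(p − 36) − 115.
New equilibrium: consumers pay £109, producers receive £73, q = 250. (Wedge: pb − ps = 36.)
ΔCS is the trapezoid between Q = 250 and Q = 280 of height £30: ½ · (280 + 250) · 30 = £7950.

Consumer surplus falls by £7950 thousand.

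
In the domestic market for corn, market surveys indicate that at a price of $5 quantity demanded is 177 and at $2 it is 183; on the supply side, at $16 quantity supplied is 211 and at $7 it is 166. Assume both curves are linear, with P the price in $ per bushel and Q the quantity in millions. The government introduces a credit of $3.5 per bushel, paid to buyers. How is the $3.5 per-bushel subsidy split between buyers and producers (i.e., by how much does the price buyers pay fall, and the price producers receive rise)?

Buyers gain $2.5 per bushel; producers gain $1 per bushel.

Demand slope: (183 − 177)/(2 − 5) = -2, so Qd = 187 − 2P.
Supply slope: (166 − 211)/(7 − 16) = 5, so Qs = 5P + 131.
Without the subsidy, 187 − 2P = 5P + 131 gives 7P = 56, so P* = $8 and Q* = 171.
With a per-unit subsidy paid to buyers, each effectively pays P − 3.5, so demand becomes Qd = 187 − 2(P − 3.5).
Solving gives Q = 176 with buyers paying $5.5 and producers receiving $9 (the $3.5 wedge).
Gain to buyers: $2.5; to producers: $1. (They sum to $3.5.)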